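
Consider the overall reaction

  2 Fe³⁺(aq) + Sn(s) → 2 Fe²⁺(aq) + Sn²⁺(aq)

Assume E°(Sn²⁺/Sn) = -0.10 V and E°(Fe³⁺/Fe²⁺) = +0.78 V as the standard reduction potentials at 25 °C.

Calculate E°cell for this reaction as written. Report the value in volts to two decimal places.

The Fe³⁺/Fe²⁺ couple has the higher reduction potential, so it is the cathode; Sn²⁺/Sn is oxidised at the anode.
E°cell = E°(cathode) − E°(anode) = (+0.78) − (-0.10) = +0.88 V.
Since E°cell > 0, the reaction is spontaneous under standard conditions.

+0.88 V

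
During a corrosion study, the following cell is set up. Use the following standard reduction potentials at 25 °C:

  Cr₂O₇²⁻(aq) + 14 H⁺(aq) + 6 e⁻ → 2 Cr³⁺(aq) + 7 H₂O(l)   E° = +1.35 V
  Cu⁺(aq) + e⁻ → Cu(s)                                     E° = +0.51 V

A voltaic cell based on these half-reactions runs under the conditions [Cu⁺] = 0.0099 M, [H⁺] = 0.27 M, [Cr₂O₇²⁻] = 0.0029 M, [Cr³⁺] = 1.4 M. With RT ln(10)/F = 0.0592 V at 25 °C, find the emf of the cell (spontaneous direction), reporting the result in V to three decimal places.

+0.852 V

Cr₂O₇²⁻/Cr³⁺ is the cathode (higher E°), Cu⁺/Cu the anode: E°cell = +1.35 − (+0.51) = +0.84 V, n = 6.
Overall: Cr₂O₇²⁻(aq) + 14 H⁺(aq) + 6 Cu(s) → 2 Cr³⁺(aq) + 7 H₂O(l) + 6 Cu⁺(aq)
Q = [Cr³⁺]^2·[Cu⁺]^6 / ([Cr₂O₇²⁻]·[H⁺]^14); log Q = -1.235.
E = E° − (0.0592/n) log Q = +0.84 − (0.0592/6)(-1.235) = +0.852 V.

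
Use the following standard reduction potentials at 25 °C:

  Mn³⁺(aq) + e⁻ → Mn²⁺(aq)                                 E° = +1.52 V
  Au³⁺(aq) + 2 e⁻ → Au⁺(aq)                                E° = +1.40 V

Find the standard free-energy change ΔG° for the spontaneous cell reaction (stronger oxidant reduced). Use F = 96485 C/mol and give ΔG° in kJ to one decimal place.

-23.2 kJ

Mn³⁺/Mn²⁺ (E° = +1.52 V) is the cathode; Au³⁺/Au⁺ (E° = +1.40 V) is the anode, so E°cell = +0.12 V.
Balancing electrons gives n = 2 (lcm of 1 and 2).
ΔG° = −nFE° = −(2)(96485)(+0.12) = -23,156 J = -23.2 kJ.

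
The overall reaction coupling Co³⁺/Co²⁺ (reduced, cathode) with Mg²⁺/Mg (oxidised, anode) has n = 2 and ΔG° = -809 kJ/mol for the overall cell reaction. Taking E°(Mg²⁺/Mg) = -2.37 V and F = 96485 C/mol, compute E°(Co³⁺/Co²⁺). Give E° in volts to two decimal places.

E°cell = −ΔG°/(nF) = −(-809×10³)/((2)(96485)) = +4.192 V.
Since Co³⁺/Co²⁺ is the cathode and Mg²⁺/Mg the anode, E°cell = E°(Co³⁺/Co²⁺) − E°(Mg²⁺/Mg).
So E°(Co³⁺/Co²⁺) = E°cell + E°(Mg²⁺/Mg) = +4.192 + (-2.37) = +1.82 V.

+1.82 V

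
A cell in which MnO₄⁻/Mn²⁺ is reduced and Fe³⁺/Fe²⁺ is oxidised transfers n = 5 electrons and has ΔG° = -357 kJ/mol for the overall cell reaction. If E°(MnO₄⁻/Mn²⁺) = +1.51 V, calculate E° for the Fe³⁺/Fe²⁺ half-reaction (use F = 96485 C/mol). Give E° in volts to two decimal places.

E°cell = −ΔG°/(nF) = −(-357×10³)/((5)(96485)) = +0.740 V.
Since MnO₄⁻/Mn²⁺ is the cathode and Fe³⁺/Fe²⁺ the anode, E°cell = E°(MnO₄⁻/Mn²⁺) − E°(Fe³⁺/Fe²⁺).
So E°(Fe³⁺/Fe²⁺) = E°(MnO₄⁻/Mn²⁺) − E°cell = (+1.51) − (+0.740) = +0.77 V.

+0.77 V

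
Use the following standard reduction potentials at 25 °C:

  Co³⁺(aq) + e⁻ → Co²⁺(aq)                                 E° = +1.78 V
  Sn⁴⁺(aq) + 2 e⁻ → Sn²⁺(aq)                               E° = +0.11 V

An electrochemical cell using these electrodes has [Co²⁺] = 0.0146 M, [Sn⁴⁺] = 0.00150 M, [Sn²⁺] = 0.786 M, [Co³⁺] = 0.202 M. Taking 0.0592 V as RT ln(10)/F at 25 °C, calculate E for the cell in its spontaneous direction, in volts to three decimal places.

+1.818 V

Co³⁺/Co²⁺ is the cathode (higher E°), Sn⁴⁺/Sn²⁺ the anode: E°cell = +1.78 − (+0.11) = +1.67 V, n = 2.
Overall: 2 Co³⁺(aq) + Sn²⁺(aq) → 2 Co²⁺(aq) + Sn⁴⁺(aq)
Q = [Co²⁺]^2·[Sn⁴⁺] / ([Co³⁺]^2·[Sn²⁺]); log Q = -5.001.
E = E° − (0.0592/n) log Q = +1.67 − (0.0592/2)(-5.001) = +1.818 V.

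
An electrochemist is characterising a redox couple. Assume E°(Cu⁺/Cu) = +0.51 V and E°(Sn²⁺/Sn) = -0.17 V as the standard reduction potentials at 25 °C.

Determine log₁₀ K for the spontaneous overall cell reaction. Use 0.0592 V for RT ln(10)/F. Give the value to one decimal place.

23.0

Cathode: Cu⁺/Cu; anode: Sn²⁺/Sn. E°cell = +0.68 V, n = 2.
log K = nE°cell / 0.0592 = (2)(+0.68) / 0.0592 = 23.0.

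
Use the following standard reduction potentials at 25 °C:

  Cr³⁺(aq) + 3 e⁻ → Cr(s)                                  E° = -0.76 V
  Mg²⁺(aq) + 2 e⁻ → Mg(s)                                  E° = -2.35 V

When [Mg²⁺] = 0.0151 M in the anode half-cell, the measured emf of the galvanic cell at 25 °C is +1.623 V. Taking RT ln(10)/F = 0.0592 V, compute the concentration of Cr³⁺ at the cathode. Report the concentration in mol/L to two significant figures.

0.087 M

Cr³⁺/Cr is the cathode, Mg²⁺/Mg the anode: E°cell = +1.59 V, n = 6.
Overall reaction: 2 Cr³⁺(aq) + 3 Mg(s) → 2 Cr(s) + 3 Mg²⁺(aq); Q = [Mg²⁺]^3/[Cr³⁺]^2.
From E = E° − (0.0592/n) log Q: log Q = (E° − E)·n/0.0592 = (+1.59 − (+1.623))·6/0.0592 = -3.3446.
So 2·log[Cr³⁺] = 3·log(0.0151) − log Q = -5.4631 − (-3.3446) = -2.1185; log[Cr³⁺] = -2.1185 / 2 = -1.0593; [Cr³⁺] = 10^(-1.0593) ≈ 0.087 M.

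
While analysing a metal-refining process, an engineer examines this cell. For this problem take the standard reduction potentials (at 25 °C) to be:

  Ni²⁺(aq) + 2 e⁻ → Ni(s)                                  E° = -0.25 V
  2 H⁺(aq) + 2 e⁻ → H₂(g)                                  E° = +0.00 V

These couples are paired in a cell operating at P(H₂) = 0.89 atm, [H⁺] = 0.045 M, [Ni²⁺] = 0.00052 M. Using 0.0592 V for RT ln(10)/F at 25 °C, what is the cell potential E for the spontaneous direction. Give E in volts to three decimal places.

H⁺/H₂ is the cathode (higher E°), Ni²⁺/Ni the anode: E°cell = +0.00 − (-0.25) = +0.25 V, n = 2.
Overall: 2 H⁺(aq) + Ni(s) → H₂(g) + Ni²⁺(aq)
Q = P(H₂)·[Ni²⁺] / ([H⁺]^2); log Q = -0.641.
E = E° − (0.0592/n) log Q = +0.25 − (0.0592/2)(-0.641) = +0.269 V.

+0.269 V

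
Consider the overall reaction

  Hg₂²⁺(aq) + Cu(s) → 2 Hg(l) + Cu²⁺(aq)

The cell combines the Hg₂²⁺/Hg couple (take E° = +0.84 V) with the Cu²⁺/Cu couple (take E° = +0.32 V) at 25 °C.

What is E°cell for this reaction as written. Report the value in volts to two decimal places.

The Hg₂²⁺/Hg couple has the higher reduction potential, so it is the cathode; Cu²⁺/Cu is oxidised at the anode.
E°cell = E°(cathode) − E°(anode) = (+0.84) − (+0.32) = +0.52 V.

+0.52 V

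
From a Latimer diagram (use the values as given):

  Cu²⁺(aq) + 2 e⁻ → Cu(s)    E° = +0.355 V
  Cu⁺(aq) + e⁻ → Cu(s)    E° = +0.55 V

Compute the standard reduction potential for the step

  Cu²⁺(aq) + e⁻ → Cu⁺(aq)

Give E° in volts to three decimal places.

+0.160 V

Sequential free energies add, so n₃E°₃ = n₁E°₁ + n₂E°₂.
With n₃ = 2, and the known step contributing 1×(+0.55) V, the unknown satisfies 1·E° = 2×(+0.355) − 1×(+0.55) = +0.160.
E° = +0.160 / 1 = +0.160 V.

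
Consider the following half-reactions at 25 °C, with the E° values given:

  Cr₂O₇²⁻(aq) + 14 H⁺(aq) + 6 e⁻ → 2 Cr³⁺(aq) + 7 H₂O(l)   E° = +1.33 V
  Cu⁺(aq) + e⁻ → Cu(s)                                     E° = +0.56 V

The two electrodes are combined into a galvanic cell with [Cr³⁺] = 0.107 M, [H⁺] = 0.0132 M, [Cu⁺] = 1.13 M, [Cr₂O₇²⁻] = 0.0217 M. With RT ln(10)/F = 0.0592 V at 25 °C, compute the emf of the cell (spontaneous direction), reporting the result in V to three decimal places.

+0.510 V

Cr₂O₇²⁻/Cr³⁺ is the cathode (higher E°), Cu⁺/Cu the anode: E°cell = +1.33 − (+0.56) = +0.77 V, n = 6.
Overall: Cr₂O₇²⁻(aq) + 14 H⁺(aq) + 6 Cu(s) → 2 Cr³⁺(aq) + 7 H₂O(l) + 6 Cu⁺(aq)
Q = [Cr³⁺]^2·[Cu⁺]^6 / ([Cr₂O₇²⁻]·[H⁺]^14); log Q = 26.353.
E = E° − (0.0592/n) log Q = +0.77 − (0.0592/6)(26.353) = +0.510 V.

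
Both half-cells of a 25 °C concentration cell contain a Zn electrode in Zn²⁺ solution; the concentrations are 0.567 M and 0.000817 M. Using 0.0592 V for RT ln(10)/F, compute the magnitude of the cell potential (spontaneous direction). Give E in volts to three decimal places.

For a concentration cell E°cell = 0. The 0.567 M side is the cathode (reduction is favoured where [Zn²⁺] is higher).
With n = 2, E = −(0.0592/2) log([Zn²⁺]ₐₙ/[Zn²⁺]꜀ₐₜ) = −(0.0592/2) log(0.000817/0.567) = −(0.0592/2)(-2.841) = +0.084 V.

+0.084 V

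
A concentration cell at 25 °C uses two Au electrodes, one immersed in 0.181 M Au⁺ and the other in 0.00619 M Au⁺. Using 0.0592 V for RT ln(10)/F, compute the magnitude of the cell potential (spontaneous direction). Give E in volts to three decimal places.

+0.087 V

For a concentration cell E°cell = 0. The 0.181 M side is the cathode (reduction is favoured where [Au⁺] is higher).
With n = 1, E = −(0.0592/1) log([Au⁺]ₐₙ/[Au⁺]꜀ₐₜ) = −(0.0592/1) log(0.00619/0.181) = −(0.0592/1)(-1.466) = +0.087 V.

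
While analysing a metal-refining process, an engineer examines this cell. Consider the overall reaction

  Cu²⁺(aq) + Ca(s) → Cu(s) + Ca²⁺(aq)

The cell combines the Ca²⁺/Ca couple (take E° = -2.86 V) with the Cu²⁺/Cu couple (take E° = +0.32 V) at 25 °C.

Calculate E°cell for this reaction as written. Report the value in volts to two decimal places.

The Cu²⁺/Cu couple has the higher reduction potential, so it is the cathode; Ca²⁺/Ca is oxidised at the anode.
E°cell = E°(cathode) − E°(anode) = (+0.32) − (-2.86) = +3.18 V.
Since E°cell > 0, the reaction is spontaneous under standard conditions.

+3.18 V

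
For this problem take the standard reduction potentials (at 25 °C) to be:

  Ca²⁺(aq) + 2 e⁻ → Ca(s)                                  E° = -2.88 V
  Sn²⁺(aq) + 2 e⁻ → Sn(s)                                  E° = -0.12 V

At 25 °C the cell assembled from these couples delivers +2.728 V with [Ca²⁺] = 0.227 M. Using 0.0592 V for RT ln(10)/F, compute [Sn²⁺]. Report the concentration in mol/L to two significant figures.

0.019 M

Sn²⁺/Sn is the cathode, Ca²⁺/Ca the anode: E°cell = +2.76 V, n = 2.
Overall reaction: Sn²⁺(aq) + Ca(s) → Sn(s) + Ca²⁺(aq); Q = [Ca²⁺]^1/[Sn²⁺]^1.
From E = E° − (0.0592/n) log Q: log Q = (E° − E)·n/0.0592 = (+2.76 − (+2.728))·2/0.0592 = 1.0811.
So 1·log[Sn²⁺] = 1·log(0.227) − log Q = -0.6440 − (1.0811) = -1.7251; [Sn²⁺] = 10^(-1.7251) ≈ 0.019 M.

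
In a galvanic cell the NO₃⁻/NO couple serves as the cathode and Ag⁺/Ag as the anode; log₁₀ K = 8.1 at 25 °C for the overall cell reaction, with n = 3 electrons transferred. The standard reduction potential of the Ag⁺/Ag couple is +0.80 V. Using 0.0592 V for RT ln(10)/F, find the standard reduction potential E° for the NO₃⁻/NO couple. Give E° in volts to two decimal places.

E°cell = (0.0592/n)·log K = (0.0592/3)(8.1) = +0.160 V.
Since NO₃⁻/NO is the cathode and Ag⁺/Ag the anode, E°cell = E°(NO₃⁻/NO) − E°(Ag⁺/Ag).
So E°(NO₃⁻/NO) = E°cell + E°(Ag⁺/Ag) = +0.160 + (+0.80) = +0.96 V.

+0.96 V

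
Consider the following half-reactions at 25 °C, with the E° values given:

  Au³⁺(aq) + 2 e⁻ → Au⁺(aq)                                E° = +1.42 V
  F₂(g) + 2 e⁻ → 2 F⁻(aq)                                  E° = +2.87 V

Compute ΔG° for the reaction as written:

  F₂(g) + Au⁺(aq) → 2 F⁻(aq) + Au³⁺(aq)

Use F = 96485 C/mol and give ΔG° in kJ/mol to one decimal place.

As written, F₂/F⁻ is reduced (cathode) and Au³⁺/Au⁺ is oxidised (anode), so E°cell = (+2.87) − (+1.42) = +1.45 V.
Balancing electrons gives n = 2.
ΔG° = −nFE° = −(2)(96485)(+1.45) = -279,806 J = -279.8 kJ/mol.

-279.8 kJ/mol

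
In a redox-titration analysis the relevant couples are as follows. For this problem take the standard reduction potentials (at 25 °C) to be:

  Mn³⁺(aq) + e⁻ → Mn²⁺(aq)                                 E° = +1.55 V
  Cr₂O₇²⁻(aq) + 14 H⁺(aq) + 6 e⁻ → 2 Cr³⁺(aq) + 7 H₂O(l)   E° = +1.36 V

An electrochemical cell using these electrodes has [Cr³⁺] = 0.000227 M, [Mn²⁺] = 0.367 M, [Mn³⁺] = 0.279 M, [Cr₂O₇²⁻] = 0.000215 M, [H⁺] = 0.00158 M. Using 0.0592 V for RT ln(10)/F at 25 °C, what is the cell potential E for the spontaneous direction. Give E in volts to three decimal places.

+0.534 V

Mn³⁺/Mn²⁺ is the cathode (higher E°), Cr₂O₇²⁻/Cr³⁺ the anode: E°cell = +1.55 − (+1.36) = +0.19 V, n = 6.
Overall: 6 Mn³⁺(aq) + 2 Cr³⁺(aq) + 7 H₂O(l) → 6 Mn²⁺(aq) + Cr₂O₇²⁻(aq) + 14 H⁺(aq)
Q = [Mn²⁺]^6·[Cr₂O₇²⁻]·[H⁺]^14 / ([Mn³⁺]^6·[Cr³⁺]^2); log Q = -34.884.
E = E° − (0.0592/n) log Q = +0.19 − (0.0592/6)(-34.884) = +0.534 V.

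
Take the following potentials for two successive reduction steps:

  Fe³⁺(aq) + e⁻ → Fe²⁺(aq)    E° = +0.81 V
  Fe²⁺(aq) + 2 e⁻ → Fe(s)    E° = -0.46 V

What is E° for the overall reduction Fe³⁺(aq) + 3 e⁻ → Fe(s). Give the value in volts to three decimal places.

-0.037 V

Since ΔG° = −nFE° is additive over sequential reductions, n₃E°₃ = n₁E°₁ + n₂E°₂.
E°₃ = (1×+0.81 + 2×-0.46) / 3 = (-0.110) / 3 = -0.037 V.
E° values themselves are not directly additive — weighting by electron count is essential.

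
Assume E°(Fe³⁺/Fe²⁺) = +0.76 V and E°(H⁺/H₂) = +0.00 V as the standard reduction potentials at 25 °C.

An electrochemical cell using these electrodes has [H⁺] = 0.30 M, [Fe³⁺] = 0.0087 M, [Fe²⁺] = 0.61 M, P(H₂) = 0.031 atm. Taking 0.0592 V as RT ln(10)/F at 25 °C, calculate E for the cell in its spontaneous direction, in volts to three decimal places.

Fe³⁺/Fe²⁺ is the cathode (higher E°), H⁺/H₂ the anode: E°cell = +0.76 − (+0.00) = +0.76 V, n = 2.
Overall: 2 Fe³⁺(aq) + H₂(g) → 2 Fe²⁺(aq) + 2 H⁺(aq)
Q = [Fe²⁺]^2·[H⁺]^2 / ([Fe³⁺]^2·P(H₂)); log Q = 4.155.
E = E° − (0.0592/n) log Q = +0.76 − (0.0592/2)(4.155) = +0.637 V.

+0.637 V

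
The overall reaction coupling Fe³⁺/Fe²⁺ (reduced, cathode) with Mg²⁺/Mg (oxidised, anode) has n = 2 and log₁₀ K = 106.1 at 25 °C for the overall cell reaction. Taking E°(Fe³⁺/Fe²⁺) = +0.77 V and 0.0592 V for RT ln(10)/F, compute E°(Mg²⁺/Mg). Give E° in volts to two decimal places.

E°cell = (0.0592/n)·log K = (0.0592/2)(106.1) = +3.141 V.
Since Fe³⁺/Fe²⁺ is the cathode and Mg²⁺/Mg the anode, E°cell = E°(Fe³⁺/Fe²⁺) − E°(Mg²⁺/Mg).
So E°(Mg²⁺/Mg) = E°(Fe³⁺/Fe²⁺) − E°cell = (+0.77) − (+3.141) = -2.37 V.

-2.37 V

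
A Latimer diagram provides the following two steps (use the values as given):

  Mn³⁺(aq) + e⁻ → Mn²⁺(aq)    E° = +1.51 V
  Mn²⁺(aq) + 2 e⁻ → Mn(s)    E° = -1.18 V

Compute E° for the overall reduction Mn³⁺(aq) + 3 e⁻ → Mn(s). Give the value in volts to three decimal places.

-0.283 V

Standard free energies of sequential steps add: ΔG°₃ = ΔG°₁ + ΔG°₂, so n₃E°₃ = n₁E°₁ + n₂E°₂.
E°₃ = (1×+1.51 + 2×-1.18) / 3 = (-0.850) / 3 = -0.283 V.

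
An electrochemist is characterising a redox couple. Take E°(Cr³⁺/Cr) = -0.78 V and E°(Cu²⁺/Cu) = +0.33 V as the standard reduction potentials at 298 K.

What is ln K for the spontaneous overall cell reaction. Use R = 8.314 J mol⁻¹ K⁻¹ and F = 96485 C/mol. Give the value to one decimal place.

Cathode: Cu²⁺/Cu; anode: Cr³⁺/Cr. E°cell = (+0.33) − (-0.78) = +1.11 V, with n = 6.
ΔG° = −nFE° = −RT ln K, so ln K = nFE°/(RT) = (6)(96485)(+1.11) / ((8.314)(298)) = 259.363.

259.4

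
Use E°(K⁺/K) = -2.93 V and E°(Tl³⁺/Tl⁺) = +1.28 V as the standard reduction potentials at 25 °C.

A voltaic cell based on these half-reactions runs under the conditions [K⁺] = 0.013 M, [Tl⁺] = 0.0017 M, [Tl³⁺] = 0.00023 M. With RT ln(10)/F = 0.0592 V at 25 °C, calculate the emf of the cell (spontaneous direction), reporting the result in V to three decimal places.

+4.296 V

Tl³⁺/Tl⁺ is the cathode (higher E°), K⁺/K the anode: E°cell = +1.28 − (-2.93) = +4.21 V, n = 2.
Overall: Tl³⁺(aq) + 2 K(s) → Tl⁺(aq) + 2 K⁺(aq)
Q = [Tl⁺]·[K⁺]^2 / ([Tl³⁺]); log Q = -2.903.
E = E° − (0.0592/n) log Q = +4.21 − (0.0592/2)(-2.903) = +4.296 V.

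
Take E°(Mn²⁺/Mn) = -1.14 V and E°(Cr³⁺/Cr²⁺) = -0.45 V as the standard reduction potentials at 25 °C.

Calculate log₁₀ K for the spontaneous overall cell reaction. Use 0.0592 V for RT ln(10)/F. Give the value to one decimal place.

23.3

Cathode: Cr³⁺/Cr²⁺; anode: Mn²⁺/Mn. E°cell = +0.69 V, n = 2.
log K = nE°cell / 0.0592 = (2)(+0.69) / 0.0592 = 23.3.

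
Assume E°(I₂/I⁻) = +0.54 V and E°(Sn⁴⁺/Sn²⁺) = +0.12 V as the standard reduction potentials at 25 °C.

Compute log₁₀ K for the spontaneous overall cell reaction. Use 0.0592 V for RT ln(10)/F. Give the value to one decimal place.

Cathode: I₂/I⁻; anode: Sn⁴⁺/Sn²⁺. E°cell = +0.42 V, n = 2.
log K = nE°cell / 0.0592 = (2)(+0.42) / 0.0592 = 14.2.

14.2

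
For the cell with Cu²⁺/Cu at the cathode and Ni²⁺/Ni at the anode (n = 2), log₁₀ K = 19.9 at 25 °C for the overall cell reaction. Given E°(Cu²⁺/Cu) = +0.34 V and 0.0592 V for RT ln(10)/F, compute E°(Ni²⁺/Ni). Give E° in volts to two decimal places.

-0.25 V

E°cell = (0.0592/n)·log K = (0.0592/2)(19.9) = +0.589 V.
Since Cu²⁺/Cu is the cathode and Ni²⁺/Ni the anode, E°cell = E°(Cu²⁺/Cu) − E°(Ni²⁺/Ni).
So E°(Ni²⁺/Ni) = E°(Cu²⁺/Cu) − E°cell = (+0.34) − (+0.589) = -0.25 V.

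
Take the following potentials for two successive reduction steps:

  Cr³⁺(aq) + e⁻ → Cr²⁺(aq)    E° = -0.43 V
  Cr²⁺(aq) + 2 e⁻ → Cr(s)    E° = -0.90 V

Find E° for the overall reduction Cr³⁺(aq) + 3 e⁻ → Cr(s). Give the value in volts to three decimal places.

-0.743 V

Adding the free-energy changes (−nFE°) of the two steps gives −n₃FE°₃ = −n₁FE°₁ − n₂FE°₂.
E°₃ = (1×-0.43 + 2×-0.90) / 3 = (-2.230) / 3 = -0.743 V.
Simply averaging or adding the two E° values would be wrong; the electron-weighted sum is required.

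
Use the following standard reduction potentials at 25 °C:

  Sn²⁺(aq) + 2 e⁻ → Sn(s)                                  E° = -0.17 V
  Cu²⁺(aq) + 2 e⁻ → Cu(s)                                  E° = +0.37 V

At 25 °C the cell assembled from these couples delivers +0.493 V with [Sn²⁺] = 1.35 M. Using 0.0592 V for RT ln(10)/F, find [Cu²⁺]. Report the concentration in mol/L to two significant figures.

Cu²⁺/Cu is the cathode, Sn²⁺/Sn the anode: E°cell = +0.54 V, n = 2.
Overall reaction: Cu²⁺(aq) + Sn(s) → Cu(s) + Sn²⁺(aq); Q = [Sn²⁺]^1/[Cu²⁺]^1.
From E = E° − (0.0592/n) log Q: log Q = (E° − E)·n/0.0592 = (+0.54 − (+0.493))·2/0.0592 = 1.5878.
So 1·log[Cu²⁺] = 1·log(1.35) − log Q = 0.1303 − (1.5878) = -1.4575; [Cu²⁺] = 10^(-1.4575) ≈ 0.035 M.

0.035 M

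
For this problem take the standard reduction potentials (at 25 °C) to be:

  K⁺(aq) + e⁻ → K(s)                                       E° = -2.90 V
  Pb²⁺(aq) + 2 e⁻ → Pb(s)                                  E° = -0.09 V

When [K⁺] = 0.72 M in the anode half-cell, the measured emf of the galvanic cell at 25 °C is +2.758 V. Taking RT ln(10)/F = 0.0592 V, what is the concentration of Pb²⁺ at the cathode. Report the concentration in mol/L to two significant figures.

Pb²⁺/Pb is the cathode, K⁺/K the anode: E°cell = +2.81 V, n = 2.
Overall reaction: Pb²⁺(aq) + 2 K(s) → Pb(s) + 2 K⁺(aq); Q = [K⁺]^2/[Pb²⁺]^1.
From E = E° − (0.0592/n) log Q: log Q = (E° − E)·n/0.0592 = (+2.81 − (+2.758))·2/0.0592 = 1.7568.
So 1·log[Pb²⁺] = 2·log(0.72) − log Q = -0.2853 − (1.7568) = -2.0421; [Pb²⁺] = 10^(-2.0421) ≈ 0.0091 M.

0.0091 M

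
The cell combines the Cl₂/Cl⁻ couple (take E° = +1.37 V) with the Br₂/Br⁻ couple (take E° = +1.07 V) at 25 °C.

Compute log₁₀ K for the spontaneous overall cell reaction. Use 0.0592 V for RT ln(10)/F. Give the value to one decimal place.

10.1

Cathode: Cl₂/Cl⁻; anode: Br₂/Br⁻. E°cell = +0.30 V, n = 2.
log K = nE°cell / 0.0592 = (2)(+0.30) / 0.0592 = 10.1.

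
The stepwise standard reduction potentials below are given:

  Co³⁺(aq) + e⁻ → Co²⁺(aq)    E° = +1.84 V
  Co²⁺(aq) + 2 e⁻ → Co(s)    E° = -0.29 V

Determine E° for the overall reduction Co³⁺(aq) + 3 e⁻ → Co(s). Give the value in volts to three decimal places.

Standard free energies of sequential steps add: ΔG°₃ = ΔG°₁ + ΔG°₂, so n₃E°₃ = n₁E°₁ + n₂E°₂.
E°₃ = (1×+1.84 + 2×-0.29) / 3 = (+1.260) / 3 = +0.420 V.

+0.420 V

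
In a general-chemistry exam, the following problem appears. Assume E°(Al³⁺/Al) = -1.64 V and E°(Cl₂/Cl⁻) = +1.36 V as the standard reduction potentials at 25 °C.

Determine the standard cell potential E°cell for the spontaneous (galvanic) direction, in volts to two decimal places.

The Cl₂/Cl⁻ couple has the higher reduction potential, so it is the cathode; Al³⁺/Al is oxidised at the anode.
E°cell = E°(cathode) − E°(anode) = (+1.36) − (-1.64) = +3.00 V.

+3.00 V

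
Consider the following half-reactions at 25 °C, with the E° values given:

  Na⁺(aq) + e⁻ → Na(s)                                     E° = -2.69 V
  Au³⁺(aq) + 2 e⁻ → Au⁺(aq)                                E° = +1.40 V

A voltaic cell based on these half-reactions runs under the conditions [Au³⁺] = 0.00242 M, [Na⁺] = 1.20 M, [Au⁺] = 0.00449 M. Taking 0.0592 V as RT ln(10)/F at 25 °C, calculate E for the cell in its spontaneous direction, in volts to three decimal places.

+4.077 V

Au³⁺/Au⁺ is the cathode (higher E°), Na⁺/Na the anode: E°cell = +1.40 − (-2.69) = +4.09 V, n = 2.
Overall: Au³⁺(aq) + 2 Na(s) → Au⁺(aq) + 2 Na⁺(aq)
Q = [Au⁺]·[Na⁺]^2 / ([Au³⁺]); log Q = 0.427.
E = E° − (0.0592/n) log Q = +4.09 − (0.0592/2)(0.427) = +4.077 V.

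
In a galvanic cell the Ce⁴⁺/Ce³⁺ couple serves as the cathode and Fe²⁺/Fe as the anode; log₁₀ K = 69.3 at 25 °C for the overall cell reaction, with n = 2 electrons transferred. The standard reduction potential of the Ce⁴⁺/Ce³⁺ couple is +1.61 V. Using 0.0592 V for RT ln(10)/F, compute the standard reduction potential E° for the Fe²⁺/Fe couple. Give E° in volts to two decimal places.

E°cell = (0.0592/n)·log K = (0.0592/2)(69.3) = +2.051 V.
Since Ce⁴⁺/Ce³⁺ is the cathode and Fe²⁺/Fe the anode, E°cell = E°(Ce⁴⁺/Ce³⁺) − E°(Fe²⁺/Fe).
So E°(Fe²⁺/Fe) = E°(Ce⁴⁺/Ce³⁺) − E°cell = (+1.61) − (+2.051) = -0.44 V.

-0.44 V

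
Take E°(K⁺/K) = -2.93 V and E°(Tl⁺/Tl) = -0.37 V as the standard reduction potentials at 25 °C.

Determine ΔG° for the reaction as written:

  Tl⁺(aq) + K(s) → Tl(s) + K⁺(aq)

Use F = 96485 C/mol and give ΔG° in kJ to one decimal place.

As written, Tl⁺/Tl is reduced (cathode) and K⁺/K is oxidised (anode), so E°cell = (-0.37) − (-2.93) = +2.56 V.
Balancing electrons gives n = 1.
ΔG° = −nFE° = −(1)(96485)(+2.56) = -247,002 J = -247.0 kJ.

-247.0 kJ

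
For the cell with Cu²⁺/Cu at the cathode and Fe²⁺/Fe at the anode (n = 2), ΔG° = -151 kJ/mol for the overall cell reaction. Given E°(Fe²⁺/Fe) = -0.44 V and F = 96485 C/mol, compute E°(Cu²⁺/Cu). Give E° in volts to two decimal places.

E°cell = −ΔG°/(nF) = −(-151×10³)/((2)(96485)) = +0.783 V.
Since Cu²⁺/Cu is the cathode and Fe²⁺/Fe the anode, E°cell = E°(Cu²⁺/Cu) − E°(Fe²⁺/Fe).
So E°(Cu²⁺/Cu) = E°cell + E°(Fe²⁺/Fe) = +0.783 + (-0.44) = +0.34 V.

+0.34 V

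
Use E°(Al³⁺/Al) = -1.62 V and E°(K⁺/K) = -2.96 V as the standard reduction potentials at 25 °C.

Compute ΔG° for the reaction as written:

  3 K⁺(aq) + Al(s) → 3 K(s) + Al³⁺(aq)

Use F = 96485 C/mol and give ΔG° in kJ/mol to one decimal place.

+387.9 kJ/mol

As written, K⁺/K is reduced (cathode) and Al³⁺/Al is oxidised (anode), so E°cell = (-2.96) − (-1.62) = -1.34 V.
Balancing electrons gives n = 3.
ΔG° = −nFE° = −(3)(96485)(-1.34) = 387,870 J = +387.9 kJ/mol.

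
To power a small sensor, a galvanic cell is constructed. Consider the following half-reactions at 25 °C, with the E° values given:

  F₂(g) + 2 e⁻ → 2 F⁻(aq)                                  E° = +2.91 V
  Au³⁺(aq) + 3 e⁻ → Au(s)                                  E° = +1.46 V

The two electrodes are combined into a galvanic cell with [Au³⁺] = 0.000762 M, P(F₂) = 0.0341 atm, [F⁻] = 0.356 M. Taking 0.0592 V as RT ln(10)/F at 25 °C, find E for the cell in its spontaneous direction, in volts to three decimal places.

F₂/F⁻ is the cathode (higher E°), Au³⁺/Au the anode: E°cell = +2.91 − (+1.46) = +1.45 V, n = 6.
Overall: 3 F₂(g) + 2 Au(s) → 6 F⁻(aq) + 2 Au³⁺(aq)
Q = [F⁻]^6·[Au³⁺]^2 / (P(F₂)^3); log Q = -4.526.
E = E° − (0.0592/n) log Q = +1.45 − (0.0592/6)(-4.526) = +1.495 V.

+1.495 V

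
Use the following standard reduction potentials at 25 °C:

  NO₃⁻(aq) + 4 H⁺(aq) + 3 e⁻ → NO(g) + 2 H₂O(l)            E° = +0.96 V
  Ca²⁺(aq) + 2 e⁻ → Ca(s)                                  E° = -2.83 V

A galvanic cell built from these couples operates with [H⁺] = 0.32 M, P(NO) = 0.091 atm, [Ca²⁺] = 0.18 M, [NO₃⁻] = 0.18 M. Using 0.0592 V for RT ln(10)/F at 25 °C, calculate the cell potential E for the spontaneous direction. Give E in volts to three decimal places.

+3.779 V

NO₃⁻/NO is the cathode (higher E°), Ca²⁺/Ca the anode: E°cell = +0.96 − (-2.83) = +3.79 V, n = 6.
Overall: 2 NO₃⁻(aq) + 8 H⁺(aq) + 3 Ca(s) → 2 NO(g) + 4 H₂O(l) + 3 Ca²⁺(aq)
Q = P(NO)^2·[Ca²⁺]^3 / ([NO₃⁻]^2·[H⁺]^8); log Q = 1.132.
E = E° − (0.0592/n) log Q = +3.79 − (0.0592/6)(1.132) = +3.779 V.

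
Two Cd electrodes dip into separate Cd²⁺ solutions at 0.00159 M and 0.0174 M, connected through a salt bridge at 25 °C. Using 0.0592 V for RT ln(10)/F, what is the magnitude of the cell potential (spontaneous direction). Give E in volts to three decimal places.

For a concentration cell E°cell = 0. The 0.0174 M side is the cathode (reduction is favoured where [Cd²⁺] is higher).
With n = 2, E = −(0.0592/2) log([Cd²⁺]ₐₙ/[Cd²⁺]꜀ₐₜ) = −(0.0592/2) log(0.00159/0.0174) = −(0.0592/2)(-1.039) = +0.031 V.

+0.031 V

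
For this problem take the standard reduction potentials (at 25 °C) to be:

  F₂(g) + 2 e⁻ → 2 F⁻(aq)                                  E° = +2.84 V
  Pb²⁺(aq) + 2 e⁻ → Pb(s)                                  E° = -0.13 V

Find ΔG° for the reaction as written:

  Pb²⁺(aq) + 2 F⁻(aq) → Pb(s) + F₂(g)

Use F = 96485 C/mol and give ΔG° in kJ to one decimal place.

+573.1 kJ

As written, Pb²⁺/Pb is reduced (cathode) and F₂/F⁻ is oxidised (anode), so E°cell = (-0.13) − (+2.84) = -2.97 V.
Balancing electrons gives n = 2.
ΔG° = −nFE° = −(2)(96485)(-2.97) = 573,121 J = +573.1 kJ.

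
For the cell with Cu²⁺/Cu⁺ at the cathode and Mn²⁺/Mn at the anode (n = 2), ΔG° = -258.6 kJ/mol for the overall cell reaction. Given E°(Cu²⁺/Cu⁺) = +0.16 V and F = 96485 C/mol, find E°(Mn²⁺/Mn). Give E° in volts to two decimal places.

E°cell = −ΔG°/(nF) = −(-258.6×10³)/((2)(96485)) = +1.340 V.
Since Cu²⁺/Cu⁺ is the cathode and Mn²⁺/Mn the anode, E°cell = E°(Cu²⁺/Cu⁺) − E°(Mn²⁺/Mn).
So E°(Mn²⁺/Mn) = E°(Cu²⁺/Cu⁺) − E°cell = (+0.16) − (+1.340) = -1.18 V.

-1.18 V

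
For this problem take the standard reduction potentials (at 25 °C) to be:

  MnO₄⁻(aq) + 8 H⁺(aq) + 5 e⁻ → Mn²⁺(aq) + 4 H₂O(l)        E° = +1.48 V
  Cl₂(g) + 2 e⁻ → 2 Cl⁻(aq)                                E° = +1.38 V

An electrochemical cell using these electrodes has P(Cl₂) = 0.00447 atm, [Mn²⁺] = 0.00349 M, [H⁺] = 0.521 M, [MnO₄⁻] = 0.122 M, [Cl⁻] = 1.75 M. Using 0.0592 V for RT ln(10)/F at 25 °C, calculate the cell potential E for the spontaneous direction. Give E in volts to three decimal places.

MnO₄⁻/Mn²⁺ is the cathode (higher E°), Cl₂/Cl⁻ the anode: E°cell = +1.48 − (+1.38) = +0.10 V, n = 10.
Overall: 2 MnO₄⁻(aq) + 16 H⁺(aq) + 10 Cl⁻(aq) → 2 Mn²⁺(aq) + 8 H₂O(l) + 5 Cl₂(g)
Q = [Mn²⁺]^2·P(Cl₂)^5 / ([MnO₄⁻]^2·[H⁺]^16·[Cl⁻]^10); log Q = -12.735.
E = E° − (0.0592/n) log Q = +0.10 − (0.0592/10)(-12.735) = +0.175 V.

+0.175 V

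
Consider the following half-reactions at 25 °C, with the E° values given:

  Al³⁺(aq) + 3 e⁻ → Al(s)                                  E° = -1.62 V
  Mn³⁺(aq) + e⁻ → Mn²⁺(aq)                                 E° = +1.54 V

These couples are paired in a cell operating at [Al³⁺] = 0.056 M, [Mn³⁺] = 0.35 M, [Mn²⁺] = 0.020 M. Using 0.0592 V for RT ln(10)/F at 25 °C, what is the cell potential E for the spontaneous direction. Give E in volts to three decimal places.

Mn³⁺/Mn²⁺ is the cathode (higher E°), Al³⁺/Al the anode: E°cell = +1.54 − (-1.62) = +3.16 V, n = 3.
Overall: 3 Mn³⁺(aq) + Al(s) → 3 Mn²⁺(aq) + Al³⁺(aq)
Q = [Mn²⁺]^3·[Al³⁺] / ([Mn³⁺]^3); log Q = -4.981.
E = E° − (0.0592/n) log Q = +3.16 − (0.0592/3)(-4.981) = +3.258 V.

+3.258 V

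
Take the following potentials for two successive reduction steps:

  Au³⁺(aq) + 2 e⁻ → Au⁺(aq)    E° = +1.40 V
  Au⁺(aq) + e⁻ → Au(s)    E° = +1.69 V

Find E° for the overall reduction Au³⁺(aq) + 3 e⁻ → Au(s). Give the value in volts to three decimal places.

Standard free energies of sequential steps add: ΔG°₃ = ΔG°₁ + ΔG°₂, so n₃E°₃ = n₁E°₁ + n₂E°₂.
E°₃ = (2×+1.40 + 1×+1.69) / 3 = (+4.490) / 3 = +1.497 V.
E° values themselves are not directly additive — weighting by electron count is essential.

+1.497 V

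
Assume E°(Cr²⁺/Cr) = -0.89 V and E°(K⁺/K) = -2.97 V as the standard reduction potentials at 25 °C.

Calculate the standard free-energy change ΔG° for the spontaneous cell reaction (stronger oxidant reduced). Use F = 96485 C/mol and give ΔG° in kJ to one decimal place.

Cr²⁺/Cr (E° = -0.89 V) is the cathode; K⁺/K (E° = -2.97 V) is the anode, so E°cell = +2.08 V.
Balancing electrons gives n = 2 (lcm of 2 and 1).
ΔG° = −nFE° = −(2)(96485)(+2.08) = -401,378 J = -401.4 kJ.

-401.4 kJ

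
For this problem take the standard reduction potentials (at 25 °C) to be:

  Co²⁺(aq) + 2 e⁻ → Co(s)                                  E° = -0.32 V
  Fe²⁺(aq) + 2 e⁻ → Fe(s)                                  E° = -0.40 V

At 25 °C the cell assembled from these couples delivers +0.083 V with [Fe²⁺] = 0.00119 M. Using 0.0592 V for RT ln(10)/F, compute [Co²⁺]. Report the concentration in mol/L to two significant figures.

0.0015 M

Co²⁺/Co is the cathode, Fe²⁺/Fe the anode: E°cell = +0.08 V, n = 2.
Overall reaction: Co²⁺(aq) + Fe(s) → Co(s) + Fe²⁺(aq); Q = [Fe²⁺]^1/[Co²⁺]^1.
From E = E° − (0.0592/n) log Q: log Q = (E° − E)·n/0.0592 = (+0.08 − (+0.083))·2/0.0592 = -0.1014.
So 1·log[Co²⁺] = 1·log(0.00119) − log Q = -2.9245 − (-0.1014) = -2.8231; [Co²⁺] = 10^(-2.8231) ≈ 0.0015 M.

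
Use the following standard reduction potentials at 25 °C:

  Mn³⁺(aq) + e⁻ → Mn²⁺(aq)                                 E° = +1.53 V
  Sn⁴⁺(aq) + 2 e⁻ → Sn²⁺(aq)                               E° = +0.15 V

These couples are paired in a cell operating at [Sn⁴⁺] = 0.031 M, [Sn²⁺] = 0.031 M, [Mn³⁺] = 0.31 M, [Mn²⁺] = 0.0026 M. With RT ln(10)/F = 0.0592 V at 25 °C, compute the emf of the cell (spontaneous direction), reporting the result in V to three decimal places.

+1.503 V

Mn³⁺/Mn²⁺ is the cathode (higher E°), Sn⁴⁺/Sn²⁺ the anode: E°cell = +1.53 − (+0.15) = +1.38 V, n = 2.
Overall: 2 Mn³⁺(aq) + Sn²⁺(aq) → 2 Mn²⁺(aq) + Sn⁴⁺(aq)
Q = [Mn²⁺]^2·[Sn⁴⁺] / ([Mn³⁺]^2·[Sn²⁺]); log Q = -4.153.
E = E° − (0.0592/n) log Q = +1.38 − (0.0592/2)(-4.153) = +1.503 V.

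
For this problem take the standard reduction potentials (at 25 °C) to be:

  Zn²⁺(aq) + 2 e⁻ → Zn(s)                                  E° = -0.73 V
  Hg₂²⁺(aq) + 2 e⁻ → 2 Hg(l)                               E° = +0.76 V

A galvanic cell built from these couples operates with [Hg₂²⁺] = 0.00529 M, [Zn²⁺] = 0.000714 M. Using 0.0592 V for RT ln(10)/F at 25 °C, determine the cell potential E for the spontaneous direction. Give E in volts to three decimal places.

Hg₂²⁺/Hg is the cathode (higher E°), Zn²⁺/Zn the anode: E°cell = +0.76 − (-0.73) = +1.49 V, n = 2.
Overall: Hg₂²⁺(aq) + Zn(s) → 2 Hg(l) + Zn²⁺(aq)
Q = [Zn²⁺] / ([Hg₂²⁺]); log Q = -0.870.
E = E° − (0.0592/n) log Q = +1.49 − (0.0592/2)(-0.870) = +1.516 V.

+1.516 V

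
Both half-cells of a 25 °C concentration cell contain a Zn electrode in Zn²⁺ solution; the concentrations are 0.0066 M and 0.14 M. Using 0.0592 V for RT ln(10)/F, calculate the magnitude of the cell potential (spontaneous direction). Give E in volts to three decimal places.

For a concentration cell E°cell = 0. The 0.14 M side is the cathode (reduction is favoured where [Zn²⁺] is higher).
With n = 2, E = −(0.0592/2) log([Zn²⁺]ₐₙ/[Zn²⁺]꜀ₐₜ) = −(0.0592/2) log(0.0066/0.14) = −(0.0592/2)(-1.327) = +0.039 V.

+0.039 V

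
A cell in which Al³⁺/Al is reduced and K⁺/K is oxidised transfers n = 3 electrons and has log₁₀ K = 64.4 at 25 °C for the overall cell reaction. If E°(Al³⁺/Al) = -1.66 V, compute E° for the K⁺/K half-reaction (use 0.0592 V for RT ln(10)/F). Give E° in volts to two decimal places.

-2.93 V

E°cell = (0.0592/n)·log K = (0.0592/3)(64.4) = +1.271 V.
Since Al³⁺/Al is the cathode and K⁺/K the anode, E°cell = E°(Al³⁺/Al) − E°(K⁺/K).
So E°(K⁺/K) = E°(Al³⁺/Al) − E°cell = (-1.66) − (+1.271) = -2.93 V.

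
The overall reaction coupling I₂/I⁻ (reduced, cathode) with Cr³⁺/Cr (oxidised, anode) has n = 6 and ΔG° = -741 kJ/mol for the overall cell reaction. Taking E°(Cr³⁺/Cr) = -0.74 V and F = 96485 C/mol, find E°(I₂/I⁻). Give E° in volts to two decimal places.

E°cell = −ΔG°/(nF) = −(-741×10³)/((6)(96485)) = +1.280 V.
Since I₂/I⁻ is the cathode and Cr³⁺/Cr the anode, E°cell = E°(I₂/I⁻) − E°(Cr³⁺/Cr).
So E°(I₂/I⁻) = E°cell + E°(Cr³⁺/Cr) = +1.280 + (-0.74) = +0.54 V.

+0.54 V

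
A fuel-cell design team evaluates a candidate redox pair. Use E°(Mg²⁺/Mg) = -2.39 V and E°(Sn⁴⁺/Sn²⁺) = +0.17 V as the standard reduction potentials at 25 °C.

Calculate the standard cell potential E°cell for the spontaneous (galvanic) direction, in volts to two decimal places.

The Sn⁴⁺/Sn²⁺ couple has the higher reduction potential, so it is the cathode; Mg²⁺/Mg is oxidised at the anode.
E°cell = E°(cathode) − E°(anode) = (+0.17) − (-2.39) = +2.56 V.

+2.56 V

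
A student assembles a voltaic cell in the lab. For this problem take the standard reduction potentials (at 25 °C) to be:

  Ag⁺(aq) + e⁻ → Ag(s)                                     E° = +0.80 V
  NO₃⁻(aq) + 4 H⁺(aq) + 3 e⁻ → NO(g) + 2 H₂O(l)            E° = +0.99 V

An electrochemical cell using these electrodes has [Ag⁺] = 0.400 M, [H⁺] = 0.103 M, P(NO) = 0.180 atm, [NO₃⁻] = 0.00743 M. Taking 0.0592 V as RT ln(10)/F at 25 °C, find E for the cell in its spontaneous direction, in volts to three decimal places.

+0.108 V

NO₃⁻/NO is the cathode (higher E°), Ag⁺/Ag the anode: E°cell = +0.99 − (+0.80) = +0.19 V, n = 3.
Overall: NO₃⁻(aq) + 4 H⁺(aq) + 3 Ag(s) → NO(g) + 2 H₂O(l) + 3 Ag⁺(aq)
Q = P(NO)·[Ag⁺]^3 / ([NO₃⁻]·[H⁺]^4); log Q = 4.139.
E = E° − (0.0592/n) log Q = +0.19 − (0.0592/3)(4.139) = +0.108 V.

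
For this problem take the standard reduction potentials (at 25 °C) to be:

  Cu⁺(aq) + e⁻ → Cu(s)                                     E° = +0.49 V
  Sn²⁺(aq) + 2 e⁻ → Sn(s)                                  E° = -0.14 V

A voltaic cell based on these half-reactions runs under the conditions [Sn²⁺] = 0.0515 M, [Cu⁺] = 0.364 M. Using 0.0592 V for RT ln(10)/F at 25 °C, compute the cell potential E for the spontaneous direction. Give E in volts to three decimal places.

+0.642 V

Cu⁺/Cu is the cathode (higher E°), Sn²⁺/Sn the anode: E°cell = +0.49 − (-0.14) = +0.63 V, n = 2.
Overall: 2 Cu⁺(aq) + Sn(s) → 2 Cu(s) + Sn²⁺(aq)
Q = [Sn²⁺] / ([Cu⁺]^2); log Q = -0.410.
E = E° − (0.0592/n) log Q = +0.63 − (0.0592/2)(-0.410) = +0.642 V.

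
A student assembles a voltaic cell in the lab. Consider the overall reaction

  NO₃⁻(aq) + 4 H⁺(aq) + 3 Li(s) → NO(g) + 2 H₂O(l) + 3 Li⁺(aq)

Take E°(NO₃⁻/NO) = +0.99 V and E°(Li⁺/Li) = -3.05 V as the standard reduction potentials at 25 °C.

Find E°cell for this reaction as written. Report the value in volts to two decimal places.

+4.04 V

The NO₃⁻/NO couple has the higher reduction potential, so it is the cathode; Li⁺/Li is oxidised at the anode.
E°cell = E°(cathode) − E°(anode) = (+0.99) − (-3.05) = +4.04 V.
Since E°cell > 0, the reaction is spontaneous under standard conditions.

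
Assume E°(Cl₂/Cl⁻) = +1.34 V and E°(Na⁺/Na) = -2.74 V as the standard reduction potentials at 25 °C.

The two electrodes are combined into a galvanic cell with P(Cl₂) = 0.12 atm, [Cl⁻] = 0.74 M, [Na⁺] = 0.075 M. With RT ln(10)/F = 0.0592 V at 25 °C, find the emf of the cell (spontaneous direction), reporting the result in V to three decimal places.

+4.127 V

Cl₂/Cl⁻ is the cathode (higher E°), Na⁺/Na the anode: E°cell = +1.34 − (-2.74) = +4.08 V, n = 2.
Overall: Cl₂(g) + 2 Na(s) → 2 Cl⁻(aq) + 2 Na⁺(aq)
Q = [Cl⁻]^2·[Na⁺]^2 / (P(Cl₂)); log Q = -1.591.
E = E° − (0.0592/n) log Q = +4.08 − (0.0592/2)(-1.591) = +4.127 V.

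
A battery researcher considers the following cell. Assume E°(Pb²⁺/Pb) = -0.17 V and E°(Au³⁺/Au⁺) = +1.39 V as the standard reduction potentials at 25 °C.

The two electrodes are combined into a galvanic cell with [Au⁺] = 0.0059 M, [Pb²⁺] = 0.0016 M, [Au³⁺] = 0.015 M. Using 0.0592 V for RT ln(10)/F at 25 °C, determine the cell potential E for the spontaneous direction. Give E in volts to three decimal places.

Au³⁺/Au⁺ is the cathode (higher E°), Pb²⁺/Pb the anode: E°cell = +1.39 − (-0.17) = +1.56 V, n = 2.
Overall: Au³⁺(aq) + Pb(s) → Au⁺(aq) + Pb²⁺(aq)
Q = [Au⁺]·[Pb²⁺] / ([Au³⁺]); log Q = -3.201.
E = E° − (0.0592/n) log Q = +1.56 − (0.0592/2)(-3.201) = +1.655 V.

+1.655 V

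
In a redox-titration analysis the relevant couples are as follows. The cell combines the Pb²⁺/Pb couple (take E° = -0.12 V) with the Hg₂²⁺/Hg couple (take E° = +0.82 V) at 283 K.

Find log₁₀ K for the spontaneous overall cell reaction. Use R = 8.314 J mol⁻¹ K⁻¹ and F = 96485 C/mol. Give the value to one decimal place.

Cathode: Hg₂²⁺/Hg; anode: Pb²⁺/Pb. E°cell = (+0.82) − (-0.12) = +0.94 V, with n = 2.
ΔG° = −nFE° = −RT ln K, so ln K = nFE°/(RT) = (2)(96485)(+0.94) / ((8.314)(283)) = 77.094.
log₁₀ K = 77.094 / ln 10 = 33.5.

33.5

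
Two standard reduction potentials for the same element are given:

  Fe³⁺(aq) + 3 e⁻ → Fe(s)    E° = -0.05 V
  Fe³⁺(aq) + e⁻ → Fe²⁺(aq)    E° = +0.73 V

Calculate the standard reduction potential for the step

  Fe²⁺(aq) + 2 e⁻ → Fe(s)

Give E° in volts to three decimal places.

-0.440 V

Sequential free energies add, so n₃E°₃ = n₁E°₁ + n₂E°₂.
With n₃ = 3, and the known step contributing 1×(+0.73) V, the unknown satisfies 2·E° = 3×(-0.05) − 1×(+0.73) = -0.880.
E° = -0.880 / 2 = -0.440 V.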